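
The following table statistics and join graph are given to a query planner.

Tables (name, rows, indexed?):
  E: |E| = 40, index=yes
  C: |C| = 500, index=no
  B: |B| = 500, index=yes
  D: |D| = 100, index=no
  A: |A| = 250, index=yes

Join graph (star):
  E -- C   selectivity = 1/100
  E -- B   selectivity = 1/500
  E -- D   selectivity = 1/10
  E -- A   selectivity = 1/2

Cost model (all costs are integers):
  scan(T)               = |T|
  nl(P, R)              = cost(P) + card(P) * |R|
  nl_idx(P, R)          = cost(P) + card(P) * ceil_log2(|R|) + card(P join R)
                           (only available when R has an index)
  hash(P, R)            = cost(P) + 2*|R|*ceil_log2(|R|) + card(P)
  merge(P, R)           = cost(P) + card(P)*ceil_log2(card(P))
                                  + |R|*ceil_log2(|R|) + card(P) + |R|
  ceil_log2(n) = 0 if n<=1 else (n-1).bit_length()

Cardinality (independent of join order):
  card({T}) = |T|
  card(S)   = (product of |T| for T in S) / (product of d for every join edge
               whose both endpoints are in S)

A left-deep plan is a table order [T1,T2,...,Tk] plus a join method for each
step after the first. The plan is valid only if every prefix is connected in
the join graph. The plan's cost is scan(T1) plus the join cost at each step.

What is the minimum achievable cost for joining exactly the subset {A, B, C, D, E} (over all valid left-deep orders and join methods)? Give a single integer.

11080

Selinger DP over subsets of {A,B,C,D,E}:
  {E}: scan cost=40, card=40
  {C}: scan cost=500, card=500
  {B}: scan cost=500, card=500
  {D}: scan cost=100, card=100
  {A}: scan cost=250, card=250
  {CE}: card=200; try (E,hash)→1480, (E,nl_idx)→3700, (C,merge)→5320, (E,merge)→5780, (C,hash)→9080, (C,nl)→20040 …(+1); best=1480 via (E,hash)
  {BE}: card=40; try (B,nl_idx)→440, (E,hash)→1480, (E,nl_idx)→3540, (B,merge)→5320, (E,merge)→5780, (B,hash)→9080 …(+2); best=440 via (B,nl_idx)
  {DE}: card=400; try (E,hash)→680, (E,nl_idx)→1100, (D,merge)→1120, (E,merge)→1180, (D,hash)→1480, (D,nl)→4040 …(+1); best=680 via (E,hash)
  {AE}: card=5000; try (E,hash)→980, (A,merge)→2570, (E,merge)→2780, (A,hash)→4080, (A,nl_idx)→5360, (E,nl_idx)→6750 …(+2); best=980 via (E,hash)
  {BCE}: card=200; try (B,nl_idx)→3480, (C,merge)→5720, (B,merge)→8280, (C,hash)→9480, (B,hash)→10680, (C,nl)→20440 …(+1); best=3480 via (B,nl_idx)
  {CDE}: card=2000; try (D,hash)→3080, (D,merge)→4080, (C,merge)→9680, (C,hash)→10080, (D,nl)→21480, (C,nl)→200680; best=3080 via (D,hash)
  {ACE}: card=25000; try (A,merge)→5530, (A,hash)→5680, (C,hash)→14980, (A,nl_idx)→28080, (A,nl)→51480, (C,merge)→75980 …(+1); best=5530 via (A,merge)
  {BDE}: card=400; try (D,merge)→1520, (D,hash)→1880, (D,nl)→4440, (B,nl_idx)→4680, (B,merge)→9680, (B,hash)→10080 …(+1); best=1520 via (D,merge)
  {ABE}: card=5000; try (A,merge)→2970, (A,hash)→4480, (A,nl_idx)→5760, (A,nl)→10440, (B,hash)→14980, (B,nl_idx)→50980 …(+2); best=2970 via (A,merge)
  {ADE}: card=50000; try (A,hash)→5080, (A,merge)→6930, (D,hash)→7380, (A,nl_idx)→53880, (D,merge)→71780, (A,nl)→100680 …(+1); best=5080 via (A,hash)
  {BCDE}: card=2000; try (D,hash)→5080, (D,merge)→6080, (C,merge)→10520, (C,hash)→10920, (B,hash)→14080, (B,nl_idx)→23080 …(+4); best=5080 via (D,hash)
  {ABCE}: card=25000; try (A,merge)→7530, (A,hash)→7680, (C,hash)→16970, (A,nl_idx)→30080, (B,hash)→39530, (A,nl)→53480 …(+5); best=7530 via (A,merge)
  {ACDE}: card=250000; try (A,hash)→9080, (A,merge)→29330, (D,hash)→31930, (C,hash)→64080, (A,nl_idx)→269080, (D,merge)→406330 …(+4); best=9080 via (A,hash)
  {ABDE}: card=50000; try (A,hash)→5920, (A,merge)→7770, (D,hash)→9370, (A,nl_idx)→54720, (B,hash)→64080, (D,merge)→73770 …(+5); best=5920 via (A,hash)
  {ABCDE}: card=250000; try (A,hash)→11080, (A,merge)→31330, (D,hash)→33930, (C,hash)→64920, (B,hash)→268080, (A,nl_idx)→271080 …(+8); best=11080 via (A,hash)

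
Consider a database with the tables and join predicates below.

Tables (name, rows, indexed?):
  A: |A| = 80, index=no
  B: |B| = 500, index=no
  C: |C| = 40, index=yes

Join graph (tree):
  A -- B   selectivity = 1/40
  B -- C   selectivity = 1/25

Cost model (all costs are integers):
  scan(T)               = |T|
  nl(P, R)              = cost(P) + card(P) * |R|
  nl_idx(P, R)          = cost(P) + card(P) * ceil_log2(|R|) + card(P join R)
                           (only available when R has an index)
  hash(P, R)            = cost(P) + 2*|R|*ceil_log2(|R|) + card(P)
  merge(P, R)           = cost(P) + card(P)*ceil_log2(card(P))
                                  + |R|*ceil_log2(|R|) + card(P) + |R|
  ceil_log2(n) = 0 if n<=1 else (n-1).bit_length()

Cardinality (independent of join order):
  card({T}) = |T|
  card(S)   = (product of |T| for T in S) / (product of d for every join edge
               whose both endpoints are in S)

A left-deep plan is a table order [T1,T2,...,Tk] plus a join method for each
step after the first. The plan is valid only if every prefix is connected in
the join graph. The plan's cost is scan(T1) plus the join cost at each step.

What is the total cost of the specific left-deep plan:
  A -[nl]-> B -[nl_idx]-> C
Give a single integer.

47680

step 1: scan A: cost=80, card=80
step 2: join B via nl
    card(P join B) = 80*500/(40) = 1000
    cost = 80 + 80*500 = 40080
step 3: join C via nl_idx
    card(P join C) = 1000*40/(25) = 1600
    cost = 40080 + 1000*6 + 1600 = 47680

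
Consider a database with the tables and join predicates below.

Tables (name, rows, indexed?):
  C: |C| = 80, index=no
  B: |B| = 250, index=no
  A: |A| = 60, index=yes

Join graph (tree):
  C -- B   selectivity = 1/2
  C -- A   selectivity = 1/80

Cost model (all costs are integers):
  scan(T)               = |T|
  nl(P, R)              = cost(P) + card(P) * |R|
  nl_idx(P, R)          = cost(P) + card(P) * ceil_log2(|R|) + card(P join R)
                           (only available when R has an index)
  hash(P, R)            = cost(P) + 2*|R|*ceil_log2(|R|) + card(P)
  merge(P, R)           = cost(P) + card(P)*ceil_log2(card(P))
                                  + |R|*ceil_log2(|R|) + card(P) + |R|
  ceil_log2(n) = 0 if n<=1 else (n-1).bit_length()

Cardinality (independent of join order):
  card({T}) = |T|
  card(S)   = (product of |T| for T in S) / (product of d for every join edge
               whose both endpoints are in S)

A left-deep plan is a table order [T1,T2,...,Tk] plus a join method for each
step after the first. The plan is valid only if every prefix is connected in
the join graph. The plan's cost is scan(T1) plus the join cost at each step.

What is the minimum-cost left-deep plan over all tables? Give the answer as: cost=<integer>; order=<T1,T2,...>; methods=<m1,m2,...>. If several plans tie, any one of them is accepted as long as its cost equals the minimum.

cost=3290; order=C,A,B; methods=nl_idx,merge

Selinger DP (subsets sized 1..n):
  {C}: scan cost=80, card=80
  {B}: scan cost=250, card=250
  {A}: scan cost=60, card=60
  {BC}: card=10000; try (C,hash)→1620, (B,merge)→2970, (C,merge)→3140, (B,hash)→4160, (B,nl)→20080, (C,nl)→20250; best=1620 via (C,hash)
  {AC}: card=60; try (A,nl_idx)→620, (A,hash)→880, (C,merge)→1120, (A,merge)→1140, (C,hash)→1240, (C,nl)→4860 …(+1); best=620 via (A,nl_idx)
  {ABC}: card=7500; try (B,merge)→3290, (B,hash)→4680, (A,hash)→12340, (B,nl)→15620, (A,nl_idx)→69120, (A,merge)→152040 …(+1); best=3290 via (B,merge)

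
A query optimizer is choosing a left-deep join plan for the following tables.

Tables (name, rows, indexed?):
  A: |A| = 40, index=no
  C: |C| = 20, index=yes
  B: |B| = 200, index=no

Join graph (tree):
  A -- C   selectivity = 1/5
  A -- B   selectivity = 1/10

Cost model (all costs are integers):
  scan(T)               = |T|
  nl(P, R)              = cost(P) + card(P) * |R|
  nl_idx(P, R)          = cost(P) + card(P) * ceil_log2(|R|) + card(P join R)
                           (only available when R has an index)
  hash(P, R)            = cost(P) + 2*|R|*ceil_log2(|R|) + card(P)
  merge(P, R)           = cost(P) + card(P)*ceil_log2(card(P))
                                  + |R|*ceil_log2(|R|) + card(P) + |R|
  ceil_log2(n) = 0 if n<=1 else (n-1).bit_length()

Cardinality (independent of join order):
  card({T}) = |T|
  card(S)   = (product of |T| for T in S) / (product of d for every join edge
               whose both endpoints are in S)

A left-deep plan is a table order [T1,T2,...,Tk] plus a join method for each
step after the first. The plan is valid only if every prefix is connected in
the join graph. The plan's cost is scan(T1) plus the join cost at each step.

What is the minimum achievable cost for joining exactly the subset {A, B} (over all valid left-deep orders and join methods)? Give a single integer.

880

Selinger DP over subsets of {A,B}:
  {A}: scan cost=40, card=40
  {B}: scan cost=200, card=200
  {AB}: card=800; try (A,hash)→880, (B,merge)→2120, (A,merge)→2280, (B,hash)→3280, (B,nl)→8040, (A,nl)→8200; best=880 via (A,hash)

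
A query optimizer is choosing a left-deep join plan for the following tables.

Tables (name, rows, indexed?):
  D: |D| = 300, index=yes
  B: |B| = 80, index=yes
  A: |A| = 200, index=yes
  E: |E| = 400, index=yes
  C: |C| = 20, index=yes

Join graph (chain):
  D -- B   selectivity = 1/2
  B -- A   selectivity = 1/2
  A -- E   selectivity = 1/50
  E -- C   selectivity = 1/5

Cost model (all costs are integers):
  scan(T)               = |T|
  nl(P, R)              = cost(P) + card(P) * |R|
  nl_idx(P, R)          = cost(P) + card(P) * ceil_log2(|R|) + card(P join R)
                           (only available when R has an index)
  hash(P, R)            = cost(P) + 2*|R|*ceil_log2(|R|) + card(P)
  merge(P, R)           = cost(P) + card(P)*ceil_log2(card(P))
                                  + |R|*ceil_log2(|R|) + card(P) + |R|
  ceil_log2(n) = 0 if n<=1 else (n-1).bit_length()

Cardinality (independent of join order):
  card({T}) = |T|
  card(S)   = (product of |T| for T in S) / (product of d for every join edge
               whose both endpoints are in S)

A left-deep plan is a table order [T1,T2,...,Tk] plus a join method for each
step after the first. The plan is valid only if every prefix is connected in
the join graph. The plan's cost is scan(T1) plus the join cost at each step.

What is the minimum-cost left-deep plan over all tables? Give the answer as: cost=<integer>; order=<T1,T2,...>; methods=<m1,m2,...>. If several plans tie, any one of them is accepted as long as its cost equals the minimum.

cost=274320; order=A,E,C,B,D; methods=nl_idx,hash,hash,hash

Selinger DP (subsets sized 1..n):
  {D}: scan cost=300, card=300
  {B}: scan cost=80, card=80
  {A}: scan cost=200, card=200
  {E}: scan cost=400, card=400
  {C}: scan cost=20, card=20
  {BD}: card=12000; try (B,hash)→1720, (D,merge)→3720, (B,merge)→3940, (D,hash)→5560, (D,nl_idx)→12800, (B,nl_idx)→14400 …(+2); best=1720 via (B,hash)
  {AB}: card=8000; try (B,hash)→1520, (A,merge)→2520, (B,merge)→2640, (A,hash)→3360, (A,nl_idx)→8720, (B,nl_idx)→9600 …(+2); best=1520 via (B,hash)
  {AE}: card=1600; try (E,nl_idx)→3600, (A,hash)→4000, (A,nl_idx)→5200, (E,merge)→6000, (A,merge)→6200, (E,hash)→7600 …(+2); best=3600 via (E,nl_idx)
  {CE}: card=1600; try (C,hash)→1000, (E,nl_idx)→1800, (C,nl_idx)→4000, (E,merge)→4140, (C,merge)→4520, (E,hash)→7240 …(+2); best=1000 via (C,hash)
  {ABD}: card=1200000; try (D,hash)→14920, (A,hash)→16920, (D,merge)→116520, (A,merge)→183520, (D,nl_idx)→1273520, (A,nl_idx)→1297720 …(+2); best=14920 via (D,hash)
  {ABE}: card=64000; try (B,hash)→6320, (E,hash)→16720, (B,merge)→23440, (B,nl_idx)→78800, (E,merge)→117520, (B,nl)→131600 …(+2); best=6320 via (B,hash)
  {ACE}: card=6400; try (C,hash)→5400, (A,hash)→5800, (C,nl_idx)→18000, (A,nl_idx)→20200, (A,merge)→22000, (C,merge)→22920 …(+2); best=5400 via (C,hash)
  {ABDE}: card=9600000; try (D,hash)→75720, (D,merge)→1097320, (E,hash)→1222120, (D,nl_idx)→10182320, (D,nl)→19206320, (E,nl_idx)→20414920 …(+2); best=75720 via (D,hash)
  {ABCE}: card=256000; try (B,hash)→12920, (C,hash)→70520, (B,merge)→95640, (B,nl_idx)→306200, (B,nl)→517400, (C,nl_idx)→582320 …(+2); best=12920 via (B,hash)
  {ABCDE}: card=38400000; try (D,hash)→274320, (D,merge)→4879920, (C,hash)→9675920, (D,nl_idx)→40716920, (D,nl)→76812920, (C,nl_idx)→86475720 …(+2); best=274320 via (D,hash)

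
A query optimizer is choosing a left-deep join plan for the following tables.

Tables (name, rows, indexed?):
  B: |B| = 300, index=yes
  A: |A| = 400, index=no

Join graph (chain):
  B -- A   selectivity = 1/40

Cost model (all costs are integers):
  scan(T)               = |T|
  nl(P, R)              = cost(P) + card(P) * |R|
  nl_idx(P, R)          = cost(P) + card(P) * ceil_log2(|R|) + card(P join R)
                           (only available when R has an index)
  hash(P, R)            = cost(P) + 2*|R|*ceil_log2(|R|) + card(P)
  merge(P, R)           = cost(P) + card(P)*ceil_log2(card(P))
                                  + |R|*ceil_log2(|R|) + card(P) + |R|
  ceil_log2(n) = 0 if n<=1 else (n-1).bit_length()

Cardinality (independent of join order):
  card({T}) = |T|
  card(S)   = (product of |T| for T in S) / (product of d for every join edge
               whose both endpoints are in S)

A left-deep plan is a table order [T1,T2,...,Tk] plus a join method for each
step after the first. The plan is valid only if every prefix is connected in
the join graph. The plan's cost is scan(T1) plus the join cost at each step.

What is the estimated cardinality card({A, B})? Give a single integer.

Tables in S: A(400), B(300)
Edges inside S: B-A(d=40)
numerator = 400 * 300 = 120000
denominator = 40 = 40
card(S) = 120000 / 40 = 3000

3000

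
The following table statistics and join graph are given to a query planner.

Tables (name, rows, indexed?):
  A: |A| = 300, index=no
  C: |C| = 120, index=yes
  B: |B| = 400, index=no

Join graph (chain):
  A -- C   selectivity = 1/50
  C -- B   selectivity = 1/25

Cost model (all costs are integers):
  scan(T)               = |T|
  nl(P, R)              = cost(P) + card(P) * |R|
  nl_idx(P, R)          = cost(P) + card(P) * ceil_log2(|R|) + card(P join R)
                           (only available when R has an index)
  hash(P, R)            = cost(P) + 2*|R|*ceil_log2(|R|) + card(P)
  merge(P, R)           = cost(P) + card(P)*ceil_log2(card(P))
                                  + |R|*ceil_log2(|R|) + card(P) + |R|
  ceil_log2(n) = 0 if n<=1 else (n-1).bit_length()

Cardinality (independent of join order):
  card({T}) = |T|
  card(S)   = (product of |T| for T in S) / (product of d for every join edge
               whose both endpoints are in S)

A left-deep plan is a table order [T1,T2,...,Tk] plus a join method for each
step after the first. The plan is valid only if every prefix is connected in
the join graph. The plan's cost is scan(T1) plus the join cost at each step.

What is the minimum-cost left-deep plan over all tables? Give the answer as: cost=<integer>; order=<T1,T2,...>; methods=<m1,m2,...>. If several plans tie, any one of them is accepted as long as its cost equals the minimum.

Selinger DP (subsets sized 1..n):
  {A}: scan cost=300, card=300
  {C}: scan cost=120, card=120
  {B}: scan cost=400, card=400
  {AC}: card=720; try (C,hash)→2280, (C,nl_idx)→3120, (A,merge)→4080, (C,merge)→4260, (A,hash)→5640, (A,nl)→36120 …(+1); best=2280 via (C,hash)
  {BC}: card=1920; try (C,hash)→2480, (B,merge)→5080, (C,nl_idx)→5120, (C,merge)→5360, (B,hash)→7440, (B,nl)→48120 …(+1); best=2480 via (C,hash)
  {ABC}: card=11520; try (A,hash)→9800, (B,hash)→10200, (B,merge)→14200, (A,merge)→28520, (B,nl)→290280, (A,nl)→578480; best=9800 via (A,hash)

cost=9800; order=B,C,A; methods=hash,hash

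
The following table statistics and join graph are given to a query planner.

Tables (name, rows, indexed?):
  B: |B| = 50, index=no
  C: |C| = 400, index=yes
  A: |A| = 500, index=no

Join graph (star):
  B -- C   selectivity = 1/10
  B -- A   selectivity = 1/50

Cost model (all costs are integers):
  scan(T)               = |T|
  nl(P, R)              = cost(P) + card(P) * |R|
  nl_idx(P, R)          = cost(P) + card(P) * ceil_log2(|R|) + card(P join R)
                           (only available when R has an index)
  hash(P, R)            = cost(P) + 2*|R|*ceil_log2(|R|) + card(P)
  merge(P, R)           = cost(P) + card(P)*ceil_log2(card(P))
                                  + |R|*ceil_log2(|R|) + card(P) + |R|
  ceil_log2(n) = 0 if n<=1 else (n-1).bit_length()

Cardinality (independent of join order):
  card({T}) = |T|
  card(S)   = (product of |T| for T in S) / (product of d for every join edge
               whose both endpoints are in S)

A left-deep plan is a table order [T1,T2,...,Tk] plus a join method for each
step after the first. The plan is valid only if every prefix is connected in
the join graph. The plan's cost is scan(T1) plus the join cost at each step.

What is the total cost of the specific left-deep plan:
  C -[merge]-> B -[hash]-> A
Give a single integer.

15750

step 1: scan C: cost=400, card=400
step 2: join B via merge
    card(P join B) = 400*50/(10) = 2000
    cost = 400 + 400*9 + 50*6 + 400 + 50 = 4750
step 3: join A via hash
    card(P join A) = 2000*500/(50) = 20000
    cost = 4750 + 2*500*9 + 2000 = 15750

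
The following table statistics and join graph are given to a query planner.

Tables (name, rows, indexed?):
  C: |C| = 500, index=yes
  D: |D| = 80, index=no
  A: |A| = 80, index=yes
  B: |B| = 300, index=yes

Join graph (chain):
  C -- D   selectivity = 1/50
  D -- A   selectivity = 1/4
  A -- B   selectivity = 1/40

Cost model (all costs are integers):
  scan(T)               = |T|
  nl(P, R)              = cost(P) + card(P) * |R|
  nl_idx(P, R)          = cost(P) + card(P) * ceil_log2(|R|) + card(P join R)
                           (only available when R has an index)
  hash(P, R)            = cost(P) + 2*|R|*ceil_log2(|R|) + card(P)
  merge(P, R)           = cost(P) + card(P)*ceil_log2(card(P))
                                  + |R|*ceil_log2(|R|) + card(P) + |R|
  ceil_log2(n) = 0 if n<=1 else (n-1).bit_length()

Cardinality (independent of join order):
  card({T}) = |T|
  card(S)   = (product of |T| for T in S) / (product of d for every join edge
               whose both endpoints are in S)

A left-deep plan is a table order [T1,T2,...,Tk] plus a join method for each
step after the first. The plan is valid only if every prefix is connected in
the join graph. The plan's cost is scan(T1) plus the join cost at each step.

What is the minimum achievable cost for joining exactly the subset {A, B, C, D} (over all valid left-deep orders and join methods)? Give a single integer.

Selinger DP over subsets of {A,B,C,D}:
  {C}: scan cost=500, card=500
  {D}: scan cost=80, card=80
  {A}: scan cost=80, card=80
  {B}: scan cost=300, card=300
  {CD}: card=800; try (C,nl_idx)→1600, (D,hash)→2120, (C,merge)→5720, (D,merge)→6140, (C,hash)→9160, (C,nl)→40080 …(+1); best=1600 via (C,nl_idx)
  {AD}: card=1600; try (D,hash)→1280, (A,hash)→1280, (D,merge)→1360, (A,merge)→1360, (A,nl_idx)→2240, (D,nl)→6480 …(+1); best=1280 via (D,hash)
  {AB}: card=600; try (B,nl_idx)→1400, (A,hash)→1720, (A,nl_idx)→3000, (B,merge)→3720, (A,merge)→3940, (B,hash)→5560 …(+2); best=1400 via (B,nl_idx)
  {ACD}: card=16000; try (A,hash)→3520, (A,merge)→11040, (C,hash)→11880, (A,nl_idx)→23200, (C,merge)→25480, (C,nl_idx)→31680 …(+2); best=3520 via (A,hash)
  {ABD}: card=12000; try (D,hash)→3120, (B,hash)→8280, (D,merge)→8640, (B,merge)→23480, (B,nl_idx)→27680, (D,nl)→49400 …(+1); best=3120 via (D,hash)
  {ABCD}: card=120000; try (C,hash)→24120, (B,hash)→24920, (C,merge)→188120, (C,nl_idx)→231120, (B,merge)→246520, (B,nl_idx)→267520 …(+2); best=24120 via (C,hash)

24120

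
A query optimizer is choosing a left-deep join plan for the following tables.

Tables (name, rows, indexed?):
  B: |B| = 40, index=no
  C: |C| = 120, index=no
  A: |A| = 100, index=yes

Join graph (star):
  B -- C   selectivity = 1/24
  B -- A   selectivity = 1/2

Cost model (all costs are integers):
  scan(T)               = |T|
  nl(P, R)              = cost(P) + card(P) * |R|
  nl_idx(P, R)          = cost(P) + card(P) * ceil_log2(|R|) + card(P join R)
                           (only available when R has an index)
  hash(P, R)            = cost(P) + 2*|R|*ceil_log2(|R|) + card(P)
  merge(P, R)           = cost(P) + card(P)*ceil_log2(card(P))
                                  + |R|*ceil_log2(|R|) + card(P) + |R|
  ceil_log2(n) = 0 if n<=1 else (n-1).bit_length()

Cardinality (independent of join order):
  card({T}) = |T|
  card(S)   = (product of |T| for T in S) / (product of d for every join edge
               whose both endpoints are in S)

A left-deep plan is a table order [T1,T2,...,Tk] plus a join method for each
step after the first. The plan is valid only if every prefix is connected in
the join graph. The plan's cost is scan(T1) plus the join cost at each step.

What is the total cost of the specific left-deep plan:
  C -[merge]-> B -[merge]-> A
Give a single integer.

3960

step 1: scan C: cost=120, card=120
step 2: join B via merge
    card(P join B) = 120*40/(24) = 200
    cost = 120 + 120*7 + 40*6 + 120 + 40 = 1360
step 3: join A via merge
    card(P join A) = 200*100/(2) = 10000
    cost = 1360 + 200*8 + 100*7 + 200 + 100 = 3960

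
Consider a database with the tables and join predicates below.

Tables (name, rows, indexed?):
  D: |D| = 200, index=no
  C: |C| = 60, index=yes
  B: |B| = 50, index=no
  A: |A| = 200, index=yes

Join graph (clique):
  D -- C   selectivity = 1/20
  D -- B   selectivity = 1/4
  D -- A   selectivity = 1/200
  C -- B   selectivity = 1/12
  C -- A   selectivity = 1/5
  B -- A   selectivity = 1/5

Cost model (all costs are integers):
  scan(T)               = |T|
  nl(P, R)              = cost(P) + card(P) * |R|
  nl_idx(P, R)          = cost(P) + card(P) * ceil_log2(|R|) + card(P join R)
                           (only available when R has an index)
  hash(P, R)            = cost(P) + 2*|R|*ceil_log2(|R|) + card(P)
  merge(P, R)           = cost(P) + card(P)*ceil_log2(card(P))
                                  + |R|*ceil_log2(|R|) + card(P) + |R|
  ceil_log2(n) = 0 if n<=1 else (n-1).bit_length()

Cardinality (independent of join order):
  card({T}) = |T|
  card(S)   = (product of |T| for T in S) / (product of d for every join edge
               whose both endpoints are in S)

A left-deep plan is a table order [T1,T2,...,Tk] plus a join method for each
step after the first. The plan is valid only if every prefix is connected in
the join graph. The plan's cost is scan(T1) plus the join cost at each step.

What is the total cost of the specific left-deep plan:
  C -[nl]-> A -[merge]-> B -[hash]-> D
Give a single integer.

48810

step 1: scan C: cost=60, card=60
step 2: join A via nl
    card(P join A) = 60*200/(5) = 2400
    cost = 60 + 60*200 = 12060
step 3: join B via merge
    card(P join B) = 2400*50/(12*5) = 2000
    cost = 12060 + 2400*12 + 50*6 + 2400 + 50 = 43610
step 4: join D via hash
    card(P join D) = 2000*200/(20*4*200) = 25
    cost = 43610 + 2*200*8 + 2000 = 48810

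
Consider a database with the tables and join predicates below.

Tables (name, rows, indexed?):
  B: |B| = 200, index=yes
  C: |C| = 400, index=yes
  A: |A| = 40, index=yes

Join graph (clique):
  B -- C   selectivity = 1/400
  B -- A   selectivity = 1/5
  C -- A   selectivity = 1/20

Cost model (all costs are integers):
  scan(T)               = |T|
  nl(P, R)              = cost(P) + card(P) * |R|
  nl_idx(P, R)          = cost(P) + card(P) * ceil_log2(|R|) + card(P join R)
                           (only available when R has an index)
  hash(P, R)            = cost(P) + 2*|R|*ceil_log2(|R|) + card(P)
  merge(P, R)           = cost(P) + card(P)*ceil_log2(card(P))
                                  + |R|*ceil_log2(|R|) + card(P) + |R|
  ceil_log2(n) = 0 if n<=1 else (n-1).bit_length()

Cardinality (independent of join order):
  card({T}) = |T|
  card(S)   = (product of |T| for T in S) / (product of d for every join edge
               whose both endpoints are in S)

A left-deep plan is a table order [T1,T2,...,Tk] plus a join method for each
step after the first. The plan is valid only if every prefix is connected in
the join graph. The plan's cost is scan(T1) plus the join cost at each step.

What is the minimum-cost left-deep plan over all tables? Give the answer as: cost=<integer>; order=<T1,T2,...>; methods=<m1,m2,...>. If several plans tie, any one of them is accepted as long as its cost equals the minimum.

Selinger DP (subsets sized 1..n):
  {B}: scan cost=200, card=200
  {C}: scan cost=400, card=400
  {A}: scan cost=40, card=40
  {BC}: card=200; try (C,nl_idx)→2200, (B,nl_idx)→3800, (B,hash)→4000, (C,merge)→6000, (B,merge)→6200, (C,hash)→7600 …(+2); best=2200 via (C,nl_idx)
  {AB}: card=1600; try (A,hash)→880, (B,nl_idx)→1960, (B,merge)→2120, (A,merge)→2280, (A,nl_idx)→3000, (B,hash)→3280 …(+2); best=880 via (A,hash)
  {AC}: card=800; try (C,nl_idx)→1200, (A,hash)→1280, (A,nl_idx)→3600, (C,merge)→4320, (A,merge)→4680, (C,hash)→7280 …(+2); best=1200 via (C,nl_idx)
  {ABC}: card=80; try (A,hash)→2880, (A,nl_idx)→3480, (A,merge)→4280, (B,hash)→5200, (B,nl_idx)→7680, (C,hash)→9680 …(+6); best=2880 via (A,hash)

cost=2880; order=B,C,A; methods=nl_idx,hash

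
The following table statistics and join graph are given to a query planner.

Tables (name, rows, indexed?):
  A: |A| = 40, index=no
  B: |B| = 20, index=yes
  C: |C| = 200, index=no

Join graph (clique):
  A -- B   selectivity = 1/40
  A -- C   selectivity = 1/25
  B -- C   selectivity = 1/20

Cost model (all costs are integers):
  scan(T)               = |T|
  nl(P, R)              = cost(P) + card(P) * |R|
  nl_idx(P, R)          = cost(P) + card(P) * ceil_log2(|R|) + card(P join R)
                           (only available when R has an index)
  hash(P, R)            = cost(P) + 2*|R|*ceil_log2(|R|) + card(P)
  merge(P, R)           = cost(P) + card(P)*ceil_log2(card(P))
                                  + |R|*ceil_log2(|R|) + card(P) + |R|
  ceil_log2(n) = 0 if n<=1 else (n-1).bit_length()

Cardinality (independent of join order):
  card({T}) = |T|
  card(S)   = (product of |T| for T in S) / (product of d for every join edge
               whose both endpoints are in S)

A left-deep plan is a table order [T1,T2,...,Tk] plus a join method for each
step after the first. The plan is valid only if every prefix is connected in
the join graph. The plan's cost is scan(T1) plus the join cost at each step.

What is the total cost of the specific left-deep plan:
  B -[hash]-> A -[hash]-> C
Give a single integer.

3740

step 1: scan B: cost=20, card=20
step 2: join A via hash
    card(P join A) = 20*40/(40) = 20
    cost = 20 + 2*40*6 + 20 = 520
step 3: join C via hash
    card(P join C) = 20*200/(25*20) = 8
    cost = 520 + 2*200*8 + 20 = 3740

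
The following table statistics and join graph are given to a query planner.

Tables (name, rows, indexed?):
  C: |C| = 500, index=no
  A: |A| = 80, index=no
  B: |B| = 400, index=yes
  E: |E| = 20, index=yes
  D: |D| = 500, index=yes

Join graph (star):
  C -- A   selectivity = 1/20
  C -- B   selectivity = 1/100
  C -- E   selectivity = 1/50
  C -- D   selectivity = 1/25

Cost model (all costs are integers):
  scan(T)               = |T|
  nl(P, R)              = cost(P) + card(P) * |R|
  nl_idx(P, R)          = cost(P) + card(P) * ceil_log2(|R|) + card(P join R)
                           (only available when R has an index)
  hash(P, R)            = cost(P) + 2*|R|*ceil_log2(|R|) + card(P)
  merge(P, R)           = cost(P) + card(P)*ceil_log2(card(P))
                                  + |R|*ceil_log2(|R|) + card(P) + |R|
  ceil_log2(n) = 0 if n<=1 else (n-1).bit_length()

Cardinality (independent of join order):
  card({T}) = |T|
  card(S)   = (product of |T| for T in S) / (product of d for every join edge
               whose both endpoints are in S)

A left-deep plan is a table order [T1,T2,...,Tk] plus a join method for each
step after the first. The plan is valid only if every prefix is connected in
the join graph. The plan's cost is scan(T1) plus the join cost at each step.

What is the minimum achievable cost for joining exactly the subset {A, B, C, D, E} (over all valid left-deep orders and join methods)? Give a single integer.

17920

Selinger DP over subsets of {A,B,C,D,E}:
  {C}: scan cost=500, card=500
  {A}: scan cost=80, card=80
  {B}: scan cost=400, card=400
  {E}: scan cost=20, card=20
  {D}: scan cost=500, card=500
  {AC}: card=2000; try (A,hash)→2120, (C,merge)→5720, (A,merge)→6140, (C,hash)→9160, (C,nl)→40080, (A,nl)→40500; best=2120 via (A,hash)
  {BC}: card=2000; try (B,nl_idx)→7000, (B,hash)→8200, (C,merge)→9400, (B,merge)→9500, (C,hash)→9800, (C,nl)→200400 …(+1); best=7000 via (B,nl_idx)
  {CE}: card=200; try (E,hash)→1200, (E,nl_idx)→3200, (C,merge)→5140, (E,merge)→5620, (C,hash)→9040, (C,nl)→10020 …(+1); best=1200 via (E,hash)
  {CD}: card=10000; try (D,hash)→10000, (C,hash)→10000, (D,merge)→10500, (C,merge)→10500, (D,nl_idx)→15000, (D,nl)→250500 …(+1); best=10000 via (D,hash)
  {ABC}: card=8000; try (A,hash)→10120, (B,hash)→11320, (B,nl_idx)→28120, (B,merge)→30120, (A,merge)→31640, (A,nl)→167000 …(+1); best=10120 via (A,hash)
  {ACE}: card=800; try (A,hash)→2520, (A,merge)→3640, (E,hash)→4320, (E,nl_idx)→12920, (A,nl)→17200, (E,merge)→26240 …(+1); best=2520 via (A,hash)
  {ACD}: card=40000; try (D,hash)→13120, (A,hash)→21120, (D,merge)→31120, (D,nl_idx)→60120, (A,merge)→160640, (A,nl)→810000 …(+1); best=13120 via (D,hash)
  {BCE}: card=800; try (B,nl_idx)→3800, (B,merge)→7000, (B,hash)→8600, (E,hash)→9200, (E,nl_idx)→17800, (E,merge)→31120 …(+2); best=3800 via (B,nl_idx)
  {BCD}: card=40000; try (D,hash)→18000, (B,hash)→27200, (D,merge)→36000, (D,nl_idx)→65000, (B,nl_idx)→140000, (B,merge)→164000 …(+2); best=18000 via (D,hash)
  {CDE}: card=4000; try (D,nl_idx)→7000, (D,merge)→8000, (D,hash)→10400, (E,hash)→20200, (E,nl_idx)→64000, (D,nl)→101200 …(+2); best=7000 via (D,nl_idx)
  {ABCE}: card=3200; try (A,hash)→5720, (B,hash)→10520, (B,nl_idx)→12920, (A,merge)→13240, (B,merge)→15320, (E,hash)→18320 …(+5); best=5720 via (A,hash)
  {ABCD}: card=160000; try (D,hash)→27120, (A,hash)→59120, (B,hash)→60320, (D,merge)→127120, (D,nl_idx)→242120, (B,nl_idx)→533120 …(+5); best=27120 via (D,hash)
  {ACDE}: card=16000; try (A,hash)→12120, (D,hash)→12320, (D,merge)→16320, (D,nl_idx)→25720, (E,hash)→53320, (A,merge)→59640 …(+5); best=12120 via (A,hash)
  {BCDE}: card=16000; try (D,hash)→13600, (D,merge)→17600, (B,hash)→18200, (D,nl_idx)→27000, (E,hash)→58200, (B,nl_idx)→59000 …(+6); best=13600 via (D,hash)
  {ABCDE}: card=64000; try (D,hash)→17920, (A,hash)→30720, (B,hash)→35320, (D,merge)→52320, (D,nl_idx)→98520, (E,hash)→187320 …(+9); best=17920 via (D,hash)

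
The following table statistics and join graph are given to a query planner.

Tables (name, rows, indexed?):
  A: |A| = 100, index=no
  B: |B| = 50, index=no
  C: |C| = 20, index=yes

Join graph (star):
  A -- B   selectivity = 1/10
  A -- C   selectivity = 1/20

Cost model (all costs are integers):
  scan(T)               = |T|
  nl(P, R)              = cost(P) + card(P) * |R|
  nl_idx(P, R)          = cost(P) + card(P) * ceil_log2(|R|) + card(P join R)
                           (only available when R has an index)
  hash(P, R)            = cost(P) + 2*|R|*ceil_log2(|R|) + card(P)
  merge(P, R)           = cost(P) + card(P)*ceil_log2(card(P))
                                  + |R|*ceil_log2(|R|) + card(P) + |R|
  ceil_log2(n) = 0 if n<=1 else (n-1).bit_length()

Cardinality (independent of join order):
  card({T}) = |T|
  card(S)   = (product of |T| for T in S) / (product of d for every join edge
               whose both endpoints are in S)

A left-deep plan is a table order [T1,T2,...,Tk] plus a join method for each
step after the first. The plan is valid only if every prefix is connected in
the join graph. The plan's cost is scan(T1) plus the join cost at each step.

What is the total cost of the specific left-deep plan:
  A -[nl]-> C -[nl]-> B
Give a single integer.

7100

step 1: scan A: cost=100, card=100
step 2: join C via nl
    card(P join C) = 100*20/(20) = 100
    cost = 100 + 100*20 = 2100
step 3: join B via nl
    card(P join B) = 100*50/(10) = 500
    cost = 2100 + 100*50 = 7100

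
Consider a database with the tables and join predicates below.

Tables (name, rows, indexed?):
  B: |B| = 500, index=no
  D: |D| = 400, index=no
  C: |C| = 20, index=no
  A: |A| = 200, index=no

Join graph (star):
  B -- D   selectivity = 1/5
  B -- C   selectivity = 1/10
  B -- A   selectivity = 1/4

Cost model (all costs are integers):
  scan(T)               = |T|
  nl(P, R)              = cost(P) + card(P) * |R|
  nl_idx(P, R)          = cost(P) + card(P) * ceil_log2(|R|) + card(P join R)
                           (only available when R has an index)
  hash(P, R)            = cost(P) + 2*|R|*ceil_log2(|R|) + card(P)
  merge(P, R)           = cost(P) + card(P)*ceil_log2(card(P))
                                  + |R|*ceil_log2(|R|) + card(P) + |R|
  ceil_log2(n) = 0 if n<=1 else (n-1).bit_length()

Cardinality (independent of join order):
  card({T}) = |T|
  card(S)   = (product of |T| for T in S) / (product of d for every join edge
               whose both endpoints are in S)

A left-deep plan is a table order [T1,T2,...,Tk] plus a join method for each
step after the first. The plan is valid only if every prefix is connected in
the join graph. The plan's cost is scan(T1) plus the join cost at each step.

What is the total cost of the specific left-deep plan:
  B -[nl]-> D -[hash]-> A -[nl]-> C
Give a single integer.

step 1: scan B: cost=500, card=500
step 2: join D via nl
    card(P join D) = 500*400/(5) = 40000
    cost = 500 + 500*400 = 200500
step 3: join A via hash
    card(P join A) = 40000*200/(4) = 2000000
    cost = 200500 + 2*200*8 + 40000 = 243700
step 4: join C via nl
    card(P join C) = 2000000*20/(10) = 4000000
    cost = 243700 + 2000000*20 = 40243700

40243700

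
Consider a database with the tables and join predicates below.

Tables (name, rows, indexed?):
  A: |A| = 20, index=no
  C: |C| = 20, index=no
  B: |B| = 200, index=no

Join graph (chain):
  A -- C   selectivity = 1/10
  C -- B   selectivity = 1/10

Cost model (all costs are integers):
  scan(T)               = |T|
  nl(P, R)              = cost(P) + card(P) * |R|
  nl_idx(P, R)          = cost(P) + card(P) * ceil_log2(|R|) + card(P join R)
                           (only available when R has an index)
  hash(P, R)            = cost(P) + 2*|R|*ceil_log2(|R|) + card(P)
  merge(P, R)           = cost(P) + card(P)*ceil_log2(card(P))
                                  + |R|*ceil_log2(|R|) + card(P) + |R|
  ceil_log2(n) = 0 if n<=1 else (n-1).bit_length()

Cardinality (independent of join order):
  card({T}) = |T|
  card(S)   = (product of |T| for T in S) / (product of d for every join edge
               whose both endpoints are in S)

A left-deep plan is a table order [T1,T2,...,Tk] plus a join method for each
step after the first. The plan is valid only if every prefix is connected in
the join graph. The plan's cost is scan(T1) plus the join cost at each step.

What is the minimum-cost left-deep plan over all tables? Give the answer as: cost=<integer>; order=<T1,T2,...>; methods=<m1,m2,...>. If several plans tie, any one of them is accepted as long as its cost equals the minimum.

Selinger DP (subsets sized 1..n):
  {A}: scan cost=20, card=20
  {C}: scan cost=20, card=20
  {B}: scan cost=200, card=200
  {AC}: card=40; try (C,hash)→240, (A,hash)→240, (C,merge)→260, (A,merge)→260, (C,nl)→420, (A,nl)→420; best=240 via (C,hash)
  {BC}: card=400; try (C,hash)→600, (B,merge)→1940, (C,merge)→2120, (B,hash)→3240, (B,nl)→4020, (C,nl)→4200; best=600 via (C,hash)
  {ABC}: card=800; try (A,hash)→1200, (B,merge)→2320, (B,hash)→3480, (A,merge)→4720, (B,nl)→8240, (A,nl)→8600; best=1200 via (A,hash)

cost=1200; order=B,C,A; methods=hash,hash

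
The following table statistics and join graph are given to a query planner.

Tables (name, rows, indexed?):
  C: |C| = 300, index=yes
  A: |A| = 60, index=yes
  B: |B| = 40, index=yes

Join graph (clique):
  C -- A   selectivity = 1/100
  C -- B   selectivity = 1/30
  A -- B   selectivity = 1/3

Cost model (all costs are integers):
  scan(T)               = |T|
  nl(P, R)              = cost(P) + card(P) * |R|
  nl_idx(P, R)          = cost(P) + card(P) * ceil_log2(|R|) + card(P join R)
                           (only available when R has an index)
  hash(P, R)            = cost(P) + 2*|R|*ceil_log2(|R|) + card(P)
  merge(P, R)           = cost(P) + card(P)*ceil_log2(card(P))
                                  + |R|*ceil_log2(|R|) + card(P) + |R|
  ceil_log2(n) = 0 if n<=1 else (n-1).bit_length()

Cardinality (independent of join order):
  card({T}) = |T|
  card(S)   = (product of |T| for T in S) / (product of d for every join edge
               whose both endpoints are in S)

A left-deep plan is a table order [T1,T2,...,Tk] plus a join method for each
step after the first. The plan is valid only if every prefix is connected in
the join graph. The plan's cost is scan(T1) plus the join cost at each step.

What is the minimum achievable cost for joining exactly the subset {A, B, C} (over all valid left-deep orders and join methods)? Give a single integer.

1440

Selinger DP over subsets of {A,B,C}:
  {C}: scan cost=300, card=300
  {A}: scan cost=60, card=60
  {B}: scan cost=40, card=40
  {AC}: card=180; try (C,nl_idx)→780, (A,hash)→1320, (A,nl_idx)→2280, (C,merge)→3480, (A,merge)→3720, (C,hash)→5520 …(+2); best=780 via (C,nl_idx)
  {BC}: card=400; try (C,nl_idx)→800, (B,hash)→1080, (B,nl_idx)→2500, (C,merge)→3320, (B,merge)→3580, (C,hash)→5480 …(+2); best=800 via (C,nl_idx)
  {AB}: card=800; try (B,hash)→600, (A,merge)→740, (B,merge)→760, (A,hash)→800, (A,nl_idx)→1080, (B,nl_idx)→1220 …(+2); best=600 via (B,hash)
  {ABC}: card=80; try (B,hash)→1440, (A,hash)→1920, (B,nl_idx)→1940, (B,merge)→2680, (A,nl_idx)→3280, (A,merge)→5220 …(+6); best=1440 via (B,hash)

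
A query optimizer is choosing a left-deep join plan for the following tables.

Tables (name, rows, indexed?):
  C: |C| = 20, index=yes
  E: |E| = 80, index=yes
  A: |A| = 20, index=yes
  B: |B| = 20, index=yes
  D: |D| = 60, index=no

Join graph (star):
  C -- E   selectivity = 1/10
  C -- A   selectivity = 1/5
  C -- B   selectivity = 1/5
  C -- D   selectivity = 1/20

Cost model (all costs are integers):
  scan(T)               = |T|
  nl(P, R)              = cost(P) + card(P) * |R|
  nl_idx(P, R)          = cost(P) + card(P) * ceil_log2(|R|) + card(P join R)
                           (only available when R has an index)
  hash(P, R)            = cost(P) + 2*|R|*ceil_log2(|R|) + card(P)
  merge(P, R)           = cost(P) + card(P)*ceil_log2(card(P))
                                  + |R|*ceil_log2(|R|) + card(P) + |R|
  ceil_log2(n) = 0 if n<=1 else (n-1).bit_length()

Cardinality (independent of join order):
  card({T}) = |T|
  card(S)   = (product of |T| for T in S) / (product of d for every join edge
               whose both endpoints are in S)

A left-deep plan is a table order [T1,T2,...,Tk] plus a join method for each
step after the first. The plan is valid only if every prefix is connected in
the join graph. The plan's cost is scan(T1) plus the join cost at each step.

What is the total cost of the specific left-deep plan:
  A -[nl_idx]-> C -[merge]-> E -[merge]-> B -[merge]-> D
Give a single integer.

step 1: scan A: cost=20, card=20
step 2: join C via nl_idx
    card(P join C) = 20*20/(5) = 80
    cost = 20 + 20*5 + 80 = 200
step 3: join E via merge
    card(P join E) = 80*80/(10) = 640
    cost = 200 + 80*7 + 80*7 + 80 + 80 = 1480
step 4: join B via merge
    card(P join B) = 640*20/(5) = 2560
    cost = 1480 + 640*10 + 20*5 + 640 + 20 = 8640
step 5: join D via merge
    card(P join D) = 2560*60/(20) = 7680
    cost = 8640 + 2560*12 + 60*6 + 2560 + 60 = 42340

42340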